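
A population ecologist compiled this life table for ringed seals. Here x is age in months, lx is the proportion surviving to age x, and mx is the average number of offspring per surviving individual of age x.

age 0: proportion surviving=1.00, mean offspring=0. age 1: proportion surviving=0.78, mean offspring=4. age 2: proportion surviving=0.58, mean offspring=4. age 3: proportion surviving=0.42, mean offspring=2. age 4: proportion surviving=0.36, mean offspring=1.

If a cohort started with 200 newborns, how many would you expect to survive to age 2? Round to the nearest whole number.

Expected survivors = N0 · l_2 = 200 × 0.58 = 116 → 116

116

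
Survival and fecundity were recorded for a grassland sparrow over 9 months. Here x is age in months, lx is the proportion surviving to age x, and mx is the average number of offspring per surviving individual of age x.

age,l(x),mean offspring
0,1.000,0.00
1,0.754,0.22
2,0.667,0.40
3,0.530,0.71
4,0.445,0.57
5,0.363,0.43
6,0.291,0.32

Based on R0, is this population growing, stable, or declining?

growing

R0 = Σ lx·mx = 0 + 0.16588 + 0.2668 + 0.3763 + 0.25365 + 0.15609 + 0.09312 = 1.31184
R0 > 1, so the population is growing.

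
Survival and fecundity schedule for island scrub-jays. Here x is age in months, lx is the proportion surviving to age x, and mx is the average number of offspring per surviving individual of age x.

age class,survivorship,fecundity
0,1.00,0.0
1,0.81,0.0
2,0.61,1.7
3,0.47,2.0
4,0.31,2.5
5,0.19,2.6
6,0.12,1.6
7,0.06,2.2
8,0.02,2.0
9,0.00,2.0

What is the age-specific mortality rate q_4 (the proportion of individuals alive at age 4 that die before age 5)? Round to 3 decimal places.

q_4 = (l_4 − l_5) / l_4 = (0.31 − 0.19) / 0.31
     = 0.12 / 0.31 = 0.387097… → 0.387

0.387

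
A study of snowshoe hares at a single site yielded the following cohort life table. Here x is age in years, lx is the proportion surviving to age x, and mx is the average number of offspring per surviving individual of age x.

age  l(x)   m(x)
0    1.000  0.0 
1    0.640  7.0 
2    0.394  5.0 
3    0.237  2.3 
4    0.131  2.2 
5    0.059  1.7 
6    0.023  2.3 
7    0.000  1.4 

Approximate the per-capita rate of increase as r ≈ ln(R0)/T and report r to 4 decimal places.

1.2406

R0 = Σ lx·mx = 0 + 4.48 + 1.97 + 0.5451 + 0.2882 + 0.1003 + 0.0529 + 0 = 7.4365
Σ x·lx·mx = 12.027; T = 12.027/7.4365 = 1.61729…
r ≈ ln(R0)/T = ln(7.4365)/1.61729… = 1.240592… → 1.2406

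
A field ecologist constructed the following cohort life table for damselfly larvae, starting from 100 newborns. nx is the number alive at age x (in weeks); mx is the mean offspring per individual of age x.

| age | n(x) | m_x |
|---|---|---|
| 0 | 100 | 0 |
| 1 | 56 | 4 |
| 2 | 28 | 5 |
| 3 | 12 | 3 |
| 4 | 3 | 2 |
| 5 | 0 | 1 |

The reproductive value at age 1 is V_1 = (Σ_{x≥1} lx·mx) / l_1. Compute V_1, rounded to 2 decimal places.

lx = nx/n0 = nx/100: 1, 0.56, 0.28, 0.12, 0.03, 0
lx·mx for x ≥ 1: 2.24, 1.4, 0.36, 0.06, 0 → sum = 4.06
V_1 = 4.06 / l_1 = 4.06 / 0.56 = 7.25 → 7.25

7.25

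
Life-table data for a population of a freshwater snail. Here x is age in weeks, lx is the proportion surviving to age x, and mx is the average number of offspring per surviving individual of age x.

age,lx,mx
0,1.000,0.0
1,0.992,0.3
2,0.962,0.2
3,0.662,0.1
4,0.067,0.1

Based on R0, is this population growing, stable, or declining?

R0 = Σ lx·mx = 0 + 0.2976 + 0.1924 + 0.0662 + 0.0067 = 0.5629
R0 < 1, so the population is declining.

declining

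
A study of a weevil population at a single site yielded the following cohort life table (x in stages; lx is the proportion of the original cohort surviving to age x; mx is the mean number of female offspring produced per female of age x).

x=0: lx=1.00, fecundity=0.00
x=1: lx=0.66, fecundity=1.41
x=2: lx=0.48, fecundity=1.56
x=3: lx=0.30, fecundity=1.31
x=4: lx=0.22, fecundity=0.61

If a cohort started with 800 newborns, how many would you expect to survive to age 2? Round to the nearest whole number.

384

Expected survivors = N0 · l_2 = 800 × 0.48 = 384 → 384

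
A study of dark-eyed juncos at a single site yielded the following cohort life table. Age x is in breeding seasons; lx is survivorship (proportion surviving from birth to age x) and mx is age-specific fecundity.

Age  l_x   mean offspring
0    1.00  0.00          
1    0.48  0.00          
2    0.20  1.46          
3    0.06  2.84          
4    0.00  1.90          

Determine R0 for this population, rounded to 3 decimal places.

lx·mx by age: 0, 0, 0.292, 0.1704, 0
R0 = Σ lx·mx = 0.4624 → 0.462

0.462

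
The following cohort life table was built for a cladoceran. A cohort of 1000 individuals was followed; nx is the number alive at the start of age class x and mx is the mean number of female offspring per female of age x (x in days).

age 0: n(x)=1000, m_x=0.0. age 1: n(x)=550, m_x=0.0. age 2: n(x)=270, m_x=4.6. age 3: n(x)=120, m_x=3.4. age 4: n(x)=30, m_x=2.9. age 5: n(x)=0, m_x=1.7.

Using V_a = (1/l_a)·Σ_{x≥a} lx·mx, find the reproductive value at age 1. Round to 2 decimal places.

lx = nx/n0 = nx/1000: 1, 0.55, 0.27, 0.12, 0.03, 0
lx·mx for x ≥ 1: 0, 1.242, 0.408, 0.087, 0 → sum = 1.737
V_1 = 1.737 / l_1 = 1.737 / 0.55 = 3.158182… → 3.16

3.16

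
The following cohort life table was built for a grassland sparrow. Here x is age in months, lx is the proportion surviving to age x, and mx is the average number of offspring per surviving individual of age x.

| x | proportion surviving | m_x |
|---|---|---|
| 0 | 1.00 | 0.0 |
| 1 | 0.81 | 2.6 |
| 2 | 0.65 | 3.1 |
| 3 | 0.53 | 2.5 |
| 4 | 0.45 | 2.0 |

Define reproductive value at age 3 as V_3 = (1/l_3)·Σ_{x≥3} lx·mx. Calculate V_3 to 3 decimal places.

4.198

lx·mx for x ≥ 3: 1.325, 0.9 → sum = 2.225
V_3 = 2.225 / l_3 = 2.225 / 0.53 = 4.198113… → 4.198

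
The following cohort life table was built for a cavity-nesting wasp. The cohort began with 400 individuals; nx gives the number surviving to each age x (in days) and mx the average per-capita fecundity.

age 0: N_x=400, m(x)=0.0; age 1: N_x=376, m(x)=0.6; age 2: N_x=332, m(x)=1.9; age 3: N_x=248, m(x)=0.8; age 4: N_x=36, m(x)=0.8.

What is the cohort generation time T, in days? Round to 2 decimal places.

lx = nx/n0 = nx/400: 1, 0.94, 0.83, 0.62, 0.09
lx·mx: 0, 0.564, 1.577, 0.496, 0.072 → R0 = 2.709
x·lx·mx: 0, 0.564, 3.154, 1.488, 0.288 → Σ = 5.494
T = 5.494 / 2.709 = 2.028055… → 2.03

2.03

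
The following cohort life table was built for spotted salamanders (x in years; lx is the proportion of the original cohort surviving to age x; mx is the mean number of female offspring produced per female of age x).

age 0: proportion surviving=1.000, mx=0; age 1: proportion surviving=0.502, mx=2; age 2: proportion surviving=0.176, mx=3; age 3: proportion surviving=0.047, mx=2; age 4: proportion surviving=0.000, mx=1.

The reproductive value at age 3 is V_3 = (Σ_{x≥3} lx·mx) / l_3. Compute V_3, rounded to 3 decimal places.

2.000

lx·mx for x ≥ 3: 0.094, 0 → sum = 0.094
V_3 = 0.094 / l_3 = 0.094 / 0.047 = 2 → 2.000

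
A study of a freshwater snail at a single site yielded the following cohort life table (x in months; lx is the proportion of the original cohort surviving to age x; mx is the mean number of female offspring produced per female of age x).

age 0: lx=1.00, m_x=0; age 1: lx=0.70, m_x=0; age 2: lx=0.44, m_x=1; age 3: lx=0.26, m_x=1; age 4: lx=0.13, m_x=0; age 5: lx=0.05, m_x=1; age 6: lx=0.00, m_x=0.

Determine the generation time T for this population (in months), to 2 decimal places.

2.55

lx·mx: 0, 0, 0.44, 0.26, 0, 0.05, 0 → R0 = 0.75
x·lx·mx: 0, 0, 0.88, 0.78, 0, 0.25, 0 → Σ = 1.91
T = 1.91 / 0.75 = 2.546667… → 2.55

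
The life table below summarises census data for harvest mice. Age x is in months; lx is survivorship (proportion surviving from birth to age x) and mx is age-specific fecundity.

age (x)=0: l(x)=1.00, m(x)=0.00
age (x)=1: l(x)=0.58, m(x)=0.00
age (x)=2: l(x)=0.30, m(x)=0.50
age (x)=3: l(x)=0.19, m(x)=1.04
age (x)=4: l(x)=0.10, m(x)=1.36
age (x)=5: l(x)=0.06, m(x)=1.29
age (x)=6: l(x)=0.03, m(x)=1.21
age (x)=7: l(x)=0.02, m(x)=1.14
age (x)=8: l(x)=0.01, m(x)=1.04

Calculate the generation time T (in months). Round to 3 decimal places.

3.623

lx·mx: 0, 0, 0.15, 0.1976, 0.136, 0.0774, 0.0363, 0.0228, 0.0104 → R0 = 0.6305
x·lx·mx: 0, 0, 0.3, 0.5928, 0.544, 0.387, 0.2178, 0.1596, 0.0832 → Σ = 2.2844
T = 2.2844 / 0.6305 = 3.623156… → 3.623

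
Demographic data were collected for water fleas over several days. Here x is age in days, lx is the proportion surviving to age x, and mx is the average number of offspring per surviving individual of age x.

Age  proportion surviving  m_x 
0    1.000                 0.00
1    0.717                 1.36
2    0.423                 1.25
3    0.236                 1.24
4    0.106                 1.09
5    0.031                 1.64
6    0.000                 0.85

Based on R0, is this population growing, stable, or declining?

growing

R0 = Σ lx·mx = 0 + 0.97512 + 0.52875 + 0.29264 + 0.11554 + 0.05084 + 0 = 1.96289
R0 > 1, so the population is growing.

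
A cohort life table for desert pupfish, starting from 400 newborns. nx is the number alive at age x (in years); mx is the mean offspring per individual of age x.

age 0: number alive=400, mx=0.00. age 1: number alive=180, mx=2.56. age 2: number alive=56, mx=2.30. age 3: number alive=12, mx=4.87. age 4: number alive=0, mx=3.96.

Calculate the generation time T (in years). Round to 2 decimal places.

lx = nx/n0 = nx/400: 1, 0.45, 0.14, 0.03, 0
lx·mx: 0, 1.152, 0.322, 0.1461, 0 → R0 = 1.6201
x·lx·mx: 0, 1.152, 0.644, 0.4383, 0 → Σ = 2.2343
T = 2.2343 / 1.6201 = 1.379112… → 1.38

1.38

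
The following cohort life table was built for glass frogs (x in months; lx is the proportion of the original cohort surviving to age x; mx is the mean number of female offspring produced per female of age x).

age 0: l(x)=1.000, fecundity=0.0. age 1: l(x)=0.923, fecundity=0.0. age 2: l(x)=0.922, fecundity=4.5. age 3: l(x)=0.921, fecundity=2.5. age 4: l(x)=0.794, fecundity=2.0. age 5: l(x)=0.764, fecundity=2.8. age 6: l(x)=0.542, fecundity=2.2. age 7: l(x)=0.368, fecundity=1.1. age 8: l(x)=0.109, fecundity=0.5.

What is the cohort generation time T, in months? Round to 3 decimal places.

lx·mx: 0, 0, 4.149, 2.3025, 1.588, 2.1392, 1.1924, 0.4048, 0.0545 → R0 = 11.8304
x·lx·mx: 0, 0, 8.298, 6.9075, 6.352, 10.696, 7.1544, 2.8336, 0.436 → Σ = 42.6775
T = 42.6775 / 11.8304 = 3.607444… → 3.607

3.607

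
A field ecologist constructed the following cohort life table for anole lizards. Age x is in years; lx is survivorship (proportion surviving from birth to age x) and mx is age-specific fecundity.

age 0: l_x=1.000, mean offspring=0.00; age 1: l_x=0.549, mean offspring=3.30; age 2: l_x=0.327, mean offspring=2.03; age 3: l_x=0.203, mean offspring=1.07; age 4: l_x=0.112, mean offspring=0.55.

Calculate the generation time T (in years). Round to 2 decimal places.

lx·mx: 0, 1.8117, 0.66381, 0.21721, 0.0616 → R0 = 2.75432
x·lx·mx: 0, 1.8117, 1.32762, 0.65163, 0.2464 → Σ = 4.03735
T = 4.03735 / 2.75432 = 1.465825… → 1.47

1.47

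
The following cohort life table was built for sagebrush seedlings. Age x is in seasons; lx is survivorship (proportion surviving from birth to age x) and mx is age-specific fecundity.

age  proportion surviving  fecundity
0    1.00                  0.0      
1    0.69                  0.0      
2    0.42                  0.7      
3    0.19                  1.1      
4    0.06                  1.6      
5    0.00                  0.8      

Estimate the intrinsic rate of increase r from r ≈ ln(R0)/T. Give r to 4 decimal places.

R0 = Σ lx·mx = 0 + 0 + 0.294 + 0.209 + 0.096 + 0 = 0.599
Σ x·lx·mx = 1.599; T = 1.599/0.599 = 2.66945…
r ≈ ln(R0)/T = ln(0.599)/2.66945… = -0.191985… → -0.1920

-0.1920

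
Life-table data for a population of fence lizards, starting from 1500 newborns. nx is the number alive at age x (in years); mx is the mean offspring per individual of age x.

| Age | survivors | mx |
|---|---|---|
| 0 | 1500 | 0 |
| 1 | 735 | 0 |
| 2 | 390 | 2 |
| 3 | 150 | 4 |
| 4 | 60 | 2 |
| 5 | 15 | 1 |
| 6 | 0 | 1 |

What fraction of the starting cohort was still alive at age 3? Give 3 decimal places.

0.100

l_3 = n_3/n_0 = 150/1500 = 0.1 → 0.100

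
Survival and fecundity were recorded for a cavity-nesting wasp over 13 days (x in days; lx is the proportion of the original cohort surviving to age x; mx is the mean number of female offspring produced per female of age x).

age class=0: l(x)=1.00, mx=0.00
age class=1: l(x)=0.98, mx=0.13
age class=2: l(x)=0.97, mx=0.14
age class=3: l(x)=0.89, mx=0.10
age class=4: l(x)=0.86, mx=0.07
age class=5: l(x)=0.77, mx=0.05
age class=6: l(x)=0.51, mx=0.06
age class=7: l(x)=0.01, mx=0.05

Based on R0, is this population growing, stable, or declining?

declining

R0 = Σ lx·mx = 0 + 0.1274 + 0.1358 + 0.089 + 0.0602 + 0.0385 + 0.0306 + 0.0005 = 0.482
R0 < 1, so the population is declining.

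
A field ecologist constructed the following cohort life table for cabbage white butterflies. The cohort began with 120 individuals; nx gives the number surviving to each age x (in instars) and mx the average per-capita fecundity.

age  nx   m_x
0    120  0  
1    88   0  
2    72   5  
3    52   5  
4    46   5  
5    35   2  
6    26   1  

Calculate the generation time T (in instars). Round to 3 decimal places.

3.093

lx = nx/n0 = nx/120: 1, 0.73333…, 0.6, 0.43333…, 0.38333…, 0.29167…, 0.21667…
lx·mx: 0, 0, 3, 2.166667…, 1.916667…, 0.583333…, 0.216667… → R0 = 7.883333…
x·lx·mx: 0, 0, 6, 6.5…, 7.666667…, 2.916667…, 1.3… → Σ = 24.383333…
T = 24.383333… / 7.883333… = 3.093023… → 3.093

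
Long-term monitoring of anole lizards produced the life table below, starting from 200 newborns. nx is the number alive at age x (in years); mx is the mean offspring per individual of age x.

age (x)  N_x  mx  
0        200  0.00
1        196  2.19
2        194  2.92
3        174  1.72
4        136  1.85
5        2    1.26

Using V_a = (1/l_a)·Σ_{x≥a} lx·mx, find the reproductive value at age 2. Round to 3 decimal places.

lx = nx/n0 = nx/200: 1, 0.98, 0.97, 0.87, 0.68, 0.01
lx·mx for x ≥ 2: 2.8324, 1.4964, 1.258, 0.0126 → sum = 5.5994
V_2 = 5.5994 / l_2 = 5.5994 / 0.97 = 5.772577… → 5.773

5.773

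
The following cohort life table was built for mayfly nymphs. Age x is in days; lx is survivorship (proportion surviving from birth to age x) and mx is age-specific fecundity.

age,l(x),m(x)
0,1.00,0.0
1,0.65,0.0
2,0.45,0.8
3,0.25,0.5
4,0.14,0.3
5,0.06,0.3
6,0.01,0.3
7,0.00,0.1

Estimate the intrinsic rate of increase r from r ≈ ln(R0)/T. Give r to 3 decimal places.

-0.240

R0 = Σ lx·mx = 0 + 0 + 0.36 + 0.125 + 0.042 + 0.018 + 0.003 + 0 = 0.548
Σ x·lx·mx = 1.371; T = 1.371/0.548 = 2.50182…
r ≈ ln(R0)/T = ln(0.548)/2.50182… = -0.24042… → -0.240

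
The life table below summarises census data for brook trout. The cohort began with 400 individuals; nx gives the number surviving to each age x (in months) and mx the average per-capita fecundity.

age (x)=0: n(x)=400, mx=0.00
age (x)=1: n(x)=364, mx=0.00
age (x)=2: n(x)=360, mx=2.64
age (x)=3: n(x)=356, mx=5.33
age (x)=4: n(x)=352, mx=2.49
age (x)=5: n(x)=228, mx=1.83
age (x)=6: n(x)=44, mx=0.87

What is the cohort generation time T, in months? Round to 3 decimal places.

lx = nx/n0 = nx/400: 1, 0.91, 0.9, 0.89, 0.88, 0.57, 0.11
lx·mx: 0, 0, 2.376, 4.7437, 2.1912, 1.0431, 0.0957 → R0 = 10.4497
x·lx·mx: 0, 0, 4.752, 14.2311, 8.7648, 5.2155, 0.5742 → Σ = 33.5376
T = 33.5376 / 10.4497 = 3.209432… → 3.209

3.209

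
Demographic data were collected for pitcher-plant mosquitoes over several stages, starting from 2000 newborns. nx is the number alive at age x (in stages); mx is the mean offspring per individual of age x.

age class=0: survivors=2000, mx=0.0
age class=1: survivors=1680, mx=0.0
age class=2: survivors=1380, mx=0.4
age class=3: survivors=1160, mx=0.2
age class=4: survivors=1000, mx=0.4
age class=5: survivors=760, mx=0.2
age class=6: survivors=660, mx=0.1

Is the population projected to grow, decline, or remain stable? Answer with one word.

declining

lx = nx/n0 = nx/2000: 1, 0.84, 0.69, 0.58, 0.5, 0.38, 0.33
R0 = Σ lx·mx = 0 + 0 + 0.276 + 0.116 + 0.2 + 0.076 + 0.033 = 0.701
R0 < 1, so the population is declining.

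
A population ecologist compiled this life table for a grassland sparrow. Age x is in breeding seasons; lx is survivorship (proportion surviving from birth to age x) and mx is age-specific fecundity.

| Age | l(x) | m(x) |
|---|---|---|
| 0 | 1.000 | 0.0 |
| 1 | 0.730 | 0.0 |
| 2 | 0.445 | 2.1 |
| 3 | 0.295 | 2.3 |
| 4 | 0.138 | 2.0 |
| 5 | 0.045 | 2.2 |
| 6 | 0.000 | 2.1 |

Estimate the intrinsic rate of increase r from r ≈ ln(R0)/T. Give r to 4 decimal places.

R0 = Σ lx·mx = 0 + 0 + 0.9345 + 0.6785 + 0.276 + 0.099 + 0 = 1.988
Σ x·lx·mx = 5.5035; T = 5.5035/1.988 = 2.76836…
r ≈ ln(R0)/T = ln(1.988)/2.76836… = 0.248208… → 0.2482

0.2482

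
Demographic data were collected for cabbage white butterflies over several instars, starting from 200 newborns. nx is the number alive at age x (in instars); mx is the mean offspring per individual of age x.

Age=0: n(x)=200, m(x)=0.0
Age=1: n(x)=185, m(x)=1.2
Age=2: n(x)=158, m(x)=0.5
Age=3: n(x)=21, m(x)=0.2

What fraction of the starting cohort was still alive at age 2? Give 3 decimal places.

l_2 = n_2/n_0 = 158/200 = 0.79 → 0.790

0.790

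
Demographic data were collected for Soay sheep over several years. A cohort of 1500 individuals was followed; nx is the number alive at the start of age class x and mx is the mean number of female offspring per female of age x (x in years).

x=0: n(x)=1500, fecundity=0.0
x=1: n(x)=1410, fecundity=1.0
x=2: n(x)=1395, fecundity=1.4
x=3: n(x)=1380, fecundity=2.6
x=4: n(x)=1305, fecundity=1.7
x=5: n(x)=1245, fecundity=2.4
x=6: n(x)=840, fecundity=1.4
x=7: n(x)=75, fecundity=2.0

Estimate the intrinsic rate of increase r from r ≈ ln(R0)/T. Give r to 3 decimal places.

lx = nx/n0 = nx/1500: 1, 0.94, 0.93, 0.92, 0.87, 0.83, 0.56, 0.05
R0 = Σ lx·mx = 0 + 0.94 + 1.302 + 2.392 + 1.479 + 1.992 + 0.784 + 0.1 = 8.989
Σ x·lx·mx = 32; T = 32/8.989 = 3.55991…
r ≈ ln(R0)/T = ln(8.989)/3.55991… = 0.61687… → 0.617

0.617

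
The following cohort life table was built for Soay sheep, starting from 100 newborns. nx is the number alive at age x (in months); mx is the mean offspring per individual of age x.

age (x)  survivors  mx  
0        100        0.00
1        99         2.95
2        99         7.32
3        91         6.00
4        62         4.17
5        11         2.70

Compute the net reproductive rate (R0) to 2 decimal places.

18.51

lx = nx/n0 = nx/100: 1, 0.99, 0.99, 0.91, 0.62, 0.11
lx·mx by age: 0, 2.9205, 7.2468, 5.46, 2.5854, 0.297
R0 = Σ lx·mx = 18.5097 → 18.51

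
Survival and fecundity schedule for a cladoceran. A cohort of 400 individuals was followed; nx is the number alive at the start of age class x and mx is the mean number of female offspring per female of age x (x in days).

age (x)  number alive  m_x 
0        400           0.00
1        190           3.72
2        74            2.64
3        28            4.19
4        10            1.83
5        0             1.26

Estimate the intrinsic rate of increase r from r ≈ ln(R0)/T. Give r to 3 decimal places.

0.650

lx = nx/n0 = nx/400: 1, 0.475, 0.185, 0.07, 0.025, 0
R0 = Σ lx·mx = 0 + 1.767 + 0.4884 + 0.2933 + 0.04575 + 0 = 2.59445
Σ x·lx·mx = 3.8067; T = 3.8067/2.59445 = 1.46725…
r ≈ ln(R0)/T = ln(2.59445)/1.46725… = 0.64977… → 0.650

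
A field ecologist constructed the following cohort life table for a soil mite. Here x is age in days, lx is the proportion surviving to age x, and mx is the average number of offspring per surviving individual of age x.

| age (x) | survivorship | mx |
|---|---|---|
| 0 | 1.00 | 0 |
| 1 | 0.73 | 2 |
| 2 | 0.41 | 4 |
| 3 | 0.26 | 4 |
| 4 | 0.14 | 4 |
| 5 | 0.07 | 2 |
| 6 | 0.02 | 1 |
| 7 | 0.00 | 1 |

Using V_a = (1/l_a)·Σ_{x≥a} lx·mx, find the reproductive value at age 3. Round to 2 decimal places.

6.77

lx·mx for x ≥ 3: 1.04, 0.56, 0.14, 0.02, 0 → sum = 1.76
V_3 = 1.76 / l_3 = 1.76 / 0.26 = 6.769231… → 6.77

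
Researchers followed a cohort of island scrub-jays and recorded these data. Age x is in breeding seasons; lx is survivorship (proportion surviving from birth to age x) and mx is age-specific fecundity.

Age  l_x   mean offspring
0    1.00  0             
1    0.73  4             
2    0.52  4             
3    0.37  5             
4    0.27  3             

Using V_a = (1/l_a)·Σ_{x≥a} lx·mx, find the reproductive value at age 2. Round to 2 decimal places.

9.12

lx·mx for x ≥ 2: 2.08, 1.85, 0.81 → sum = 4.74
V_2 = 4.74 / l_2 = 4.74 / 0.52 = 9.115385… → 9.12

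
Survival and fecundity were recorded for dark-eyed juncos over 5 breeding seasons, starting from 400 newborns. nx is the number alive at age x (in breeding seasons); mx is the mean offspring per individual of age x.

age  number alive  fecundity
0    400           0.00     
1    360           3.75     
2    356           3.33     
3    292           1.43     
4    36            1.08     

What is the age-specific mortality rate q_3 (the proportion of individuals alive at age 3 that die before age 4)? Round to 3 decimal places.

lx = nx/n0 = nx/400: 1, 0.9, 0.89, 0.73, 0.09
q_3 = (l_3 − l_4) / l_3 = (0.73 − 0.09) / 0.73
     = 0.64 / 0.73 = 0.876712… → 0.877

0.877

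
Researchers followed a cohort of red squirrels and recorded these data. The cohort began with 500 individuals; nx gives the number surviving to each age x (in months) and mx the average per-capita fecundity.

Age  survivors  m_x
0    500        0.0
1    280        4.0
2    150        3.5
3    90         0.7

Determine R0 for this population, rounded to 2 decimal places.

3.42

lx = nx/n0 = nx/500: 1, 0.56, 0.3, 0.18
lx·mx by age: 0, 2.24, 1.05, 0.126
R0 = Σ lx·mx = 3.416 → 3.42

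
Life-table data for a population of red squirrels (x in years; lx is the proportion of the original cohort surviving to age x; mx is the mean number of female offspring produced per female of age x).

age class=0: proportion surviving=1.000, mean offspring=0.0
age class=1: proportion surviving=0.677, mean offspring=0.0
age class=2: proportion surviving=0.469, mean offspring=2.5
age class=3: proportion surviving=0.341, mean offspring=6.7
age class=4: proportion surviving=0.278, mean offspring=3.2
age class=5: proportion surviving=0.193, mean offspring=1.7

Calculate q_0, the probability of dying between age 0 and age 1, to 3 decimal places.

0.323

q_0 = (l_0 − l_1) / l_0 = (1 − 0.677) / 1
     = 0.323 / 1 = 0.323 → 0.323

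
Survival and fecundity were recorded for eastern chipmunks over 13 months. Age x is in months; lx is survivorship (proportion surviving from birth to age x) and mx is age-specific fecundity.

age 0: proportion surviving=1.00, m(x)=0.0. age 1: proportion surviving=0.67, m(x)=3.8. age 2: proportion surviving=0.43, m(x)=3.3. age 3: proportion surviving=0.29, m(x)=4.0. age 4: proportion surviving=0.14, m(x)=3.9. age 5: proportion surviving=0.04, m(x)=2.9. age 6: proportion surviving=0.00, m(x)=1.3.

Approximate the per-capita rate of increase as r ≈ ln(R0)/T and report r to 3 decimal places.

0.874

R0 = Σ lx·mx = 0 + 2.546 + 1.419 + 1.16 + 0.546 + 0.116 + 0 = 5.787
Σ x·lx·mx = 11.628; T = 11.628/5.787 = 2.00933…
r ≈ ln(R0)/T = ln(5.787)/2.00933… = 0.87373… → 0.874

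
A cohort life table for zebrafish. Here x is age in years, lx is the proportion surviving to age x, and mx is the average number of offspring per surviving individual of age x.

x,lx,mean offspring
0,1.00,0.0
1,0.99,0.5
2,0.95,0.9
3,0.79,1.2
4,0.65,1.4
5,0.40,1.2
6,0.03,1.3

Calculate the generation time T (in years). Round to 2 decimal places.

3.04

lx·mx: 0, 0.495, 0.855, 0.948, 0.91, 0.48, 0.039 → R0 = 3.727
x·lx·mx: 0, 0.495, 1.71, 2.844, 3.64, 2.4, 0.234 → Σ = 11.323
T = 11.323 / 3.727 = 3.0381… → 3.04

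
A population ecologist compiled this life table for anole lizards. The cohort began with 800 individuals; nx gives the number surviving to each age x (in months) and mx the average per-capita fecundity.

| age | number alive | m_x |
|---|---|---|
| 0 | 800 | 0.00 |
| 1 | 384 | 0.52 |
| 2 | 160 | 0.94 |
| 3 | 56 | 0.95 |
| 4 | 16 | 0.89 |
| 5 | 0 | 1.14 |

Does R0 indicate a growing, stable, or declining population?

declining

lx = nx/n0 = nx/800: 1, 0.48, 0.2, 0.07, 0.02, 0
R0 = Σ lx·mx = 0 + 0.2496 + 0.188 + 0.0665 + 0.0178 + 0 = 0.5219
R0 < 1, so the population is declining.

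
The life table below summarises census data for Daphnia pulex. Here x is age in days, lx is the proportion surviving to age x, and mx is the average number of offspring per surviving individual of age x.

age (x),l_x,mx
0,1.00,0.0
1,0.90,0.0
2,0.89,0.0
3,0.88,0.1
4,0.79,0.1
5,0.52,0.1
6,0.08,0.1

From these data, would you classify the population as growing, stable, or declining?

declining

R0 = Σ lx·mx = 0 + 0 + 0 + 0.088 + 0.079 + 0.052 + 0.008 = 0.227
R0 < 1, so the population is declining.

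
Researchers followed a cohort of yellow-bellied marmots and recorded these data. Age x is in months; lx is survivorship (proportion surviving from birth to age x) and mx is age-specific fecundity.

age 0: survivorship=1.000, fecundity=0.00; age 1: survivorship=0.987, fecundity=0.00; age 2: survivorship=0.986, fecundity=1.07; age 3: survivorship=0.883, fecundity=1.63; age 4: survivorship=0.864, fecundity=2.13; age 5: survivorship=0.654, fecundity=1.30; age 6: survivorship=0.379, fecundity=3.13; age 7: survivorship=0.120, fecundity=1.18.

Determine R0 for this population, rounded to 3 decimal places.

lx·mx by age: 0, 0, 1.05502, 1.43929, 1.84032, 0.8502, 1.18627, 0.1416
R0 = Σ lx·mx = 6.5127 → 6.513

6.513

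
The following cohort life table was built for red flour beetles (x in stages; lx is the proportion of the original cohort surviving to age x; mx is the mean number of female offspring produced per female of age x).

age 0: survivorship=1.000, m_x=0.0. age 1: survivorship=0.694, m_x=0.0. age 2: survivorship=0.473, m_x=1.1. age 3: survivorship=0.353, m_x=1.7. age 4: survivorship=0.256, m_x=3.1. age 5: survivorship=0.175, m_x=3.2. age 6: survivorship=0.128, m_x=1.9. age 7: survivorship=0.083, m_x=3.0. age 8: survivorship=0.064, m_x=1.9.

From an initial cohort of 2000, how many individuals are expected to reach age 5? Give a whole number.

Expected survivors = N0 · l_5 = 2000 × 0.175 = 350 → 350

350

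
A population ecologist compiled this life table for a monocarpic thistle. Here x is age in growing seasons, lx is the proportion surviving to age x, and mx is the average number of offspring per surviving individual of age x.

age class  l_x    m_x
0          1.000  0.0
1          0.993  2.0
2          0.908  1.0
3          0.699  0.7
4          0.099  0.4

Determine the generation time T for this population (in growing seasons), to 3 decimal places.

lx·mx: 0, 1.986, 0.908, 0.4893, 0.0396 → R0 = 3.4229
x·lx·mx: 0, 1.986, 1.816, 1.4679, 0.1584 → Σ = 5.4283
T = 5.4283 / 3.4229 = 1.585877… → 1.586

1.586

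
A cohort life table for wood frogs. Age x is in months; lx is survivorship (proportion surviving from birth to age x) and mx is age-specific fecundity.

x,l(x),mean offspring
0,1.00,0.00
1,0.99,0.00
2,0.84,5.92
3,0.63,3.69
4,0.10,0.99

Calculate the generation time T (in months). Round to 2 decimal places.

2.34

lx·mx: 0, 0, 4.9728, 2.3247, 0.099 → R0 = 7.3965
x·lx·mx: 0, 0, 9.9456, 6.9741, 0.396 → Σ = 17.3157
T = 17.3157 / 7.3965 = 2.341067… → 2.34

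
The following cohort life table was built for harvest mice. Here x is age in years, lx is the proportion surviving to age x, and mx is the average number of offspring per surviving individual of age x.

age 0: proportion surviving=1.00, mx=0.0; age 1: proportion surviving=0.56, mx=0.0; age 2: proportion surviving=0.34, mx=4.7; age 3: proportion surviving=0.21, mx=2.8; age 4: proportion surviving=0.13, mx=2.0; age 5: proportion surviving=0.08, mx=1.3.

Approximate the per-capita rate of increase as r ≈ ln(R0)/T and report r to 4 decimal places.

R0 = Σ lx·mx = 0 + 0 + 1.598 + 0.588 + 0.26 + 0.104 = 2.55
Σ x·lx·mx = 6.52; T = 6.52/2.55 = 2.55686…
r ≈ ln(R0)/T = ln(2.55)/2.55686… = 0.36611… → 0.3661

0.3661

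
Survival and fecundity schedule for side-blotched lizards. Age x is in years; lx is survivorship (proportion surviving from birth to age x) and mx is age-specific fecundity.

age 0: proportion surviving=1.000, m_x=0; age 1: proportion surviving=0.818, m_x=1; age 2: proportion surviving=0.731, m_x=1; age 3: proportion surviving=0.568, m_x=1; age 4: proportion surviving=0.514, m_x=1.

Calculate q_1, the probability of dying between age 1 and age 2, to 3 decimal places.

q_1 = (l_1 − l_2) / l_1 = (0.818 − 0.731) / 0.818
     = 0.087 / 0.818 = 0.106357… → 0.106

0.106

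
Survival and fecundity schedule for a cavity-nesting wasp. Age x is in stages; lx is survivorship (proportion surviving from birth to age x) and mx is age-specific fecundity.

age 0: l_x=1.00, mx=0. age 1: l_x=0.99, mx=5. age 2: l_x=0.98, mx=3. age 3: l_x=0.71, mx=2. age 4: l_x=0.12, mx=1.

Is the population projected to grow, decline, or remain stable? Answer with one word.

R0 = Σ lx·mx = 0 + 4.95 + 2.94 + 1.42 + 0.12 = 9.43
R0 > 1, so the population is growing.

growing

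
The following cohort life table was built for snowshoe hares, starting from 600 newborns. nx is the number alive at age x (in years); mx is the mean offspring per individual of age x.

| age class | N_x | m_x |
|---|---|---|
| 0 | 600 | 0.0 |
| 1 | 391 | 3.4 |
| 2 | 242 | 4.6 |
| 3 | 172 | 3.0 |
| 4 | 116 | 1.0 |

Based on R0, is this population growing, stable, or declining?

growing

lx = nx/n0 = nx/600: 1, 0.65167…, 0.40333…, 0.28667…, 0.19333…
R0 = Σ lx·mx = 0 + 2.215667… + 1.855333… + 0.86… + 0.193333… = 5.124333…
R0 > 1, so the population is growing.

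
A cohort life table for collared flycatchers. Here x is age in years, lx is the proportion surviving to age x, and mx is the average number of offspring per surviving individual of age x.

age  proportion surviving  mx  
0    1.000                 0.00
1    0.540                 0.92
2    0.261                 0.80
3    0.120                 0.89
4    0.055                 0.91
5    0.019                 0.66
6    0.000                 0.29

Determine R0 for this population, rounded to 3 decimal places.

0.875

lx·mx by age: 0, 0.4968, 0.2088, 0.1068, 0.05005, 0.01254, 0
R0 = Σ lx·mx = 0.87499 → 0.875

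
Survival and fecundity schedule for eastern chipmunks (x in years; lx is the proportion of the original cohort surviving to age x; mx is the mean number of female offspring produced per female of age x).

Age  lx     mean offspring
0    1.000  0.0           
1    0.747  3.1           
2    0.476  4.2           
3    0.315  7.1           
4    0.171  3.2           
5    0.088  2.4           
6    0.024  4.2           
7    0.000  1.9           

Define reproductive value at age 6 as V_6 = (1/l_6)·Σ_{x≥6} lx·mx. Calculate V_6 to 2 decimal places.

lx·mx for x ≥ 6: 0.1008, 0 → sum = 0.1008
V_6 = 0.1008 / l_6 = 0.1008 / 0.024 = 4.2 → 4.20

4.20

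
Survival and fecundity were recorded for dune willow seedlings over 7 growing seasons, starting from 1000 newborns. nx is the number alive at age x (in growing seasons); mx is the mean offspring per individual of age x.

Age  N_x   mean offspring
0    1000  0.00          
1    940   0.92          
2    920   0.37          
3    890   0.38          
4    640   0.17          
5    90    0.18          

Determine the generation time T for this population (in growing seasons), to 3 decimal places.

lx = nx/n0 = nx/1000: 1, 0.94, 0.92, 0.89, 0.64, 0.09
lx·mx: 0, 0.8648, 0.3404, 0.3382, 0.1088, 0.0162 → R0 = 1.6684
x·lx·mx: 0, 0.8648, 0.6808, 1.0146, 0.4352, 0.081 → Σ = 3.0764
T = 3.0764 / 1.6684 = 1.843922… → 1.844

1.844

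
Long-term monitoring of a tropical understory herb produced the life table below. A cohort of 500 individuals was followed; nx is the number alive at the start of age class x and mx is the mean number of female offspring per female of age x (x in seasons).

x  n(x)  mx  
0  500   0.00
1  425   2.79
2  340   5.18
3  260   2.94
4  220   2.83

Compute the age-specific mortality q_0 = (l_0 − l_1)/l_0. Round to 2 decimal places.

lx = nx/n0 = nx/500: 1, 0.85, 0.68, 0.52, 0.44
q_0 = (l_0 − l_1) / l_0 = (1 − 0.85) / 1
     = 0.15 / 1 = 0.15 → 0.15

0.15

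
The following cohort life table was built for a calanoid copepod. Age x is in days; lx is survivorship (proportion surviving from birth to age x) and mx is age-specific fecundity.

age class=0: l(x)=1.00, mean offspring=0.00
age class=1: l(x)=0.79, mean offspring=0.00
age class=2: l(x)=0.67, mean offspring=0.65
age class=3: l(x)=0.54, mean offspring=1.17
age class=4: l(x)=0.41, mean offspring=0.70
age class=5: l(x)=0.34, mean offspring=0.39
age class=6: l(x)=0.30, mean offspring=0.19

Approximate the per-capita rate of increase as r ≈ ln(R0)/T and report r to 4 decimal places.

R0 = Σ lx·mx = 0 + 0 + 0.4355 + 0.6318 + 0.287 + 0.1326 + 0.057 = 1.5439
Σ x·lx·mx = 4.9194; T = 4.9194/1.5439 = 3.18635…
r ≈ ln(R0)/T = ln(1.5439)/3.18635… = 0.136304… → 0.1363

0.1363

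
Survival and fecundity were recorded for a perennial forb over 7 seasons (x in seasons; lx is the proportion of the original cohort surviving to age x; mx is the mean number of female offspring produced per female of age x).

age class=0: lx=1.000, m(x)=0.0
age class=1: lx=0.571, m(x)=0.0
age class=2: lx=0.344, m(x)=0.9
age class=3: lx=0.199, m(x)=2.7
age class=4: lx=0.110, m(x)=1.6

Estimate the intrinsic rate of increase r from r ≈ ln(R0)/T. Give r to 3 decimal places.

0.008

R0 = Σ lx·mx = 0 + 0 + 0.3096 + 0.5373 + 0.176 = 1.0229
Σ x·lx·mx = 2.9351; T = 2.9351/1.0229 = 2.86939…
r ≈ ln(R0)/T = ln(1.0229)/2.86939… = 0.00789… → 0.008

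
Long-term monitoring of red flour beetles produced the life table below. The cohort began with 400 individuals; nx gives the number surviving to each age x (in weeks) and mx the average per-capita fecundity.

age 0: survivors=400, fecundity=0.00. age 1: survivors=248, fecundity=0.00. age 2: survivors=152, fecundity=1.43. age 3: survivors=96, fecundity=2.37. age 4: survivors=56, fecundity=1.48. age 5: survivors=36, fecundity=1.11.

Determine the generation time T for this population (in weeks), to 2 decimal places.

2.90

lx = nx/n0 = nx/400: 1, 0.62, 0.38, 0.24, 0.14, 0.09
lx·mx: 0, 0, 0.5434, 0.5688, 0.2072, 0.0999 → R0 = 1.4193
x·lx·mx: 0, 0, 1.0868, 1.7064, 0.8288, 0.4995 → Σ = 4.1215
T = 4.1215 / 1.4193 = 2.903896… → 2.90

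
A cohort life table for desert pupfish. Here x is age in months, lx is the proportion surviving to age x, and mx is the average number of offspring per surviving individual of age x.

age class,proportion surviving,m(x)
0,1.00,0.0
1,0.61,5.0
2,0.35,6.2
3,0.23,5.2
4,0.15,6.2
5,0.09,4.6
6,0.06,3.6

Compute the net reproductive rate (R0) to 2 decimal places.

lx·mx by age: 0, 3.05, 2.17, 1.196, 0.93, 0.414, 0.216
R0 = Σ lx·mx = 7.976 → 7.98

7.98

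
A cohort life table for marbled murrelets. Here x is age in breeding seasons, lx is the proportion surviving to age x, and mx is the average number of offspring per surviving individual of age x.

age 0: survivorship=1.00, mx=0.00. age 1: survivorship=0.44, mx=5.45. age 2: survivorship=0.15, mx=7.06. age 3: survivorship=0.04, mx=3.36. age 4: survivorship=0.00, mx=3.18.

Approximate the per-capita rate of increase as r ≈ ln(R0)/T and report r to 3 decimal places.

R0 = Σ lx·mx = 0 + 2.398 + 1.059 + 0.1344 + 0 = 3.5914
Σ x·lx·mx = 4.9192; T = 4.9192/3.5914 = 1.36972…
r ≈ ln(R0)/T = ln(3.5914)/1.36972… = 0.93344… → 0.933

0.933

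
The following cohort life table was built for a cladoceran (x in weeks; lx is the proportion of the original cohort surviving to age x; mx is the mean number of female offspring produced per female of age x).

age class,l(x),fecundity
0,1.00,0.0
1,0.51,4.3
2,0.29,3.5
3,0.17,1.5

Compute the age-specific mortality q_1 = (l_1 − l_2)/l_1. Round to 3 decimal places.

q_1 = (l_1 − l_2) / l_1 = (0.51 − 0.29) / 0.51
     = 0.22 / 0.51 = 0.431373… → 0.431

0.431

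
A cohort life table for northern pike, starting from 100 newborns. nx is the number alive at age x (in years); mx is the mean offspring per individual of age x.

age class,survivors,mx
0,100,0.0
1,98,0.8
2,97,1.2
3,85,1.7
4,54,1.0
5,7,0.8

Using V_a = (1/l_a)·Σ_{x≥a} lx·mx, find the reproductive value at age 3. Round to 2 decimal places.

2.40

lx = nx/n0 = nx/100: 1, 0.98, 0.97, 0.85, 0.54, 0.07
lx·mx for x ≥ 3: 1.445, 0.54, 0.056 → sum = 2.041
V_3 = 2.041 / l_3 = 2.041 / 0.85 = 2.401176… → 2.40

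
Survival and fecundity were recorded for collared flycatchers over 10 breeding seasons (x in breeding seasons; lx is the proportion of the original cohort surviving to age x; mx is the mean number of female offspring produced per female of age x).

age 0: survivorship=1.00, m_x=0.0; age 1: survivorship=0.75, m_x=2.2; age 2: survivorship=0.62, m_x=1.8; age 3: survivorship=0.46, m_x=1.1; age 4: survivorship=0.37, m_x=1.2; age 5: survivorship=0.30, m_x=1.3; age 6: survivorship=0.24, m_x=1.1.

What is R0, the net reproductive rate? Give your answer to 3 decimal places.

4.370

lx·mx by age: 0, 1.65, 1.116, 0.506, 0.444, 0.39, 0.264
R0 = Σ lx·mx = 4.37 → 4.370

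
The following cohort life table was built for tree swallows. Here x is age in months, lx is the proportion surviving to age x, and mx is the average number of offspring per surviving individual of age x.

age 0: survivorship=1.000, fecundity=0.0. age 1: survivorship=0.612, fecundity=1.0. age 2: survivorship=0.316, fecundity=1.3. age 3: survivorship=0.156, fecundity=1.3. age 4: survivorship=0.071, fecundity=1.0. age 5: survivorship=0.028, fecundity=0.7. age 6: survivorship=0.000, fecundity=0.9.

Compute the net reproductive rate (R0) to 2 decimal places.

1.32

lx·mx by age: 0, 0.612, 0.4108, 0.2028, 0.071, 0.0196, 0
R0 = Σ lx·mx = 1.3162 → 1.32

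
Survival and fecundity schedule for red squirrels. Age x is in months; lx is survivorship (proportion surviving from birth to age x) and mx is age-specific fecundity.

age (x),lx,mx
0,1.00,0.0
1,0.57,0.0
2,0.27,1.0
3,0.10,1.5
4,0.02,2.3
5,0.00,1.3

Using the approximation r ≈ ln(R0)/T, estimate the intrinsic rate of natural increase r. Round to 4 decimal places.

-0.3031

R0 = Σ lx·mx = 0 + 0 + 0.27 + 0.15 + 0.046 + 0 = 0.466
Σ x·lx·mx = 1.174; T = 1.174/0.466 = 2.51931…
r ≈ ln(R0)/T = ln(0.466)/2.51931… = -0.303086… → -0.3031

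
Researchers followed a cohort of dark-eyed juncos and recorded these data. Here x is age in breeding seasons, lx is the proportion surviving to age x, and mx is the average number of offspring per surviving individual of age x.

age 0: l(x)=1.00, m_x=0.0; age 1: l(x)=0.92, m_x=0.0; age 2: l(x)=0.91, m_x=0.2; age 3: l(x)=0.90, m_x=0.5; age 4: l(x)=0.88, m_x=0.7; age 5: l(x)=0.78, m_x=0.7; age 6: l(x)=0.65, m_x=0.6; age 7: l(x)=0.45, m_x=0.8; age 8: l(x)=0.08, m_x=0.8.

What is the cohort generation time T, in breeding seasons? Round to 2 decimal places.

4.71

lx·mx: 0, 0, 0.182, 0.45, 0.616, 0.546, 0.39, 0.36, 0.064 → R0 = 2.608
x·lx·mx: 0, 0, 0.364, 1.35, 2.464, 2.73, 2.34, 2.52, 0.512 → Σ = 12.28
T = 12.28 / 2.608 = 4.708589… → 4.71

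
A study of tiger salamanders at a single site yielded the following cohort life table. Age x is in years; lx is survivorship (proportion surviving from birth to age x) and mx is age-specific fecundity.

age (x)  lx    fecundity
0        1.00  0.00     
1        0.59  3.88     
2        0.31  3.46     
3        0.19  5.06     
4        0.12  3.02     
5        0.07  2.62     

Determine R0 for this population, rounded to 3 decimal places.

lx·mx by age: 0, 2.2892, 1.0726, 0.9614, 0.3624, 0.1834
R0 = Σ lx·mx = 4.869 → 4.869

4.869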